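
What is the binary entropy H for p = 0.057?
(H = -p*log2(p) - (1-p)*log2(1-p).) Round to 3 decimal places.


H = -0.057*log2(0.057) - 0.943*log2(0.943) = 0.315.

0.315


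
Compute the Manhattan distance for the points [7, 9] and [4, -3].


d = sum of absolute differences: |7-4|=3 + |9--3|=12 = 15.

15


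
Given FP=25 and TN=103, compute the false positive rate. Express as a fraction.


FPR = FP / (FP + TN) = 25 / 128 = 25/128.

25/128


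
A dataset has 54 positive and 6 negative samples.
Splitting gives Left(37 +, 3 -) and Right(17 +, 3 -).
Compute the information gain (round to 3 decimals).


H(parent) = 0.4690. H(left) = 0.3843, H(right) = 0.6098. Weighted = (40/60)*0.3843 + (20/60)*0.6098 = 0.4595. IG = 0.4690 - 0.4595 = 0.0095, which rounds to 0.010.

0.010


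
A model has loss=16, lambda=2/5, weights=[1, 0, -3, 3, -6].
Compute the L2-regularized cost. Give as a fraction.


L2 sq norm = sum(w^2) = 55. J = 16 + 2/5 * 55 = 38.

38


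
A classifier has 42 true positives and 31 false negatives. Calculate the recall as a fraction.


Recall = TP / (TP + FN) = 42 / 73 = 42/73.

42/73


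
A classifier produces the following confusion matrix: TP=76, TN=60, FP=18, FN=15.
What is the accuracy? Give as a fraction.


Accuracy = (TP + TN) / (TP + TN + FP + FN) = (76 + 60) / 169 = 136/169.

136/169


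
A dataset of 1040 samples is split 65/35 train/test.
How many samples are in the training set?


Test set = 1040 * 35% = 364. Training set = 1040 - 364 = 676.

676


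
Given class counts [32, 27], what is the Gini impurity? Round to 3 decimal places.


Total = 59. Proportions: 32/59, 27/59. sum(p_i^2) = 0.5036. Gini = 1 - 0.5036 = 0.4964, which rounds to 0.496.

0.496


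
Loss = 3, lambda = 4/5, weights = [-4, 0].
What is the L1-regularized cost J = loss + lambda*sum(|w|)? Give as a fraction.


L1 norm = sum(|w|) = 4. J = 3 + 4/5 * 4 = 31/5.

31/5


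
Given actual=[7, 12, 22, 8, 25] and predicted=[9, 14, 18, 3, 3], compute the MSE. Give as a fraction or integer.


MSE = (1/5) * ((7-9)^2=4 + (12-14)^2=4 + (22-18)^2=16 + (8-3)^2=25 + (25-3)^2=484). Sum = 533. MSE = 533/5.

533/5


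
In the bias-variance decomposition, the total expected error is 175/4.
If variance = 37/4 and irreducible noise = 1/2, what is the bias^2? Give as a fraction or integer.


Total error = bias^2 + variance + irreducible noise. So bias^2 = 175/4 - 37/4 - 1/2 = 34.

34


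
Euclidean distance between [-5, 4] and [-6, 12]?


d = sqrt(sum of squared differences). (-5--6)^2=1, (4-12)^2=64. Sum = 65.

sqrt(65)


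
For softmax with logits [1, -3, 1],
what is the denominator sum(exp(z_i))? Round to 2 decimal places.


Denom = e^1=2.7183 + e^-3=0.0498 + e^1=2.7183. Sum = 5.4864, which rounds to 5.49.

5.49


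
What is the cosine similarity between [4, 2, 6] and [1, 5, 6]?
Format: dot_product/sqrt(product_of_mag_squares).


dot = 50. |a|^2 = 56, |b|^2 = 62. cos = 50/sqrt(3472).

50/sqrt(3472)


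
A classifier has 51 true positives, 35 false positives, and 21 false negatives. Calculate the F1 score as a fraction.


Precision = 51/86 = 51/86. Recall = 51/72 = 17/24. F1 = 2*P*R/(P+R) = 51/79.

51/79


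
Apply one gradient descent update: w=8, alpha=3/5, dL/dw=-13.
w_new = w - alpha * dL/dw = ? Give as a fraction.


w_new = 8 - 3/5 * -13 = 8 - -39/5 = 79/5.

79/5


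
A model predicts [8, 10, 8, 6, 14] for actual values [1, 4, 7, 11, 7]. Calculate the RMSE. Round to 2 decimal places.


MSE = 32.0000. RMSE = sqrt(32.0000) = 5.66.

5.66


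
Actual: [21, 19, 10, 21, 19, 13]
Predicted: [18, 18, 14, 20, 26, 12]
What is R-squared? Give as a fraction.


Mean(y) = 103/6. SS_res = 77. SS_tot = 629/6. R^2 = 1 - 77/(629/6) = 167/629.

167/629


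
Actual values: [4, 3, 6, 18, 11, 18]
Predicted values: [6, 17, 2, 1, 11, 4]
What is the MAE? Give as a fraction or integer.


MAE = (1/6) * (|4-6|=2 + |3-17|=14 + |6-2|=4 + |18-1|=17 + |11-11|=0 + |18-4|=14). Sum = 51. MAE = 17/2.

17/2


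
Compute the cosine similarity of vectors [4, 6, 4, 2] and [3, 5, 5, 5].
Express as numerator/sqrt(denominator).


dot = 72. |a|^2 = 72, |b|^2 = 84. cos = 72/sqrt(6048).

72/sqrt(6048)


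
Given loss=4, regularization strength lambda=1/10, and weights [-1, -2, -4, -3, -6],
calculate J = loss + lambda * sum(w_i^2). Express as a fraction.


L2 sq norm = sum(w^2) = 66. J = 4 + 1/10 * 66 = 53/5.

53/5


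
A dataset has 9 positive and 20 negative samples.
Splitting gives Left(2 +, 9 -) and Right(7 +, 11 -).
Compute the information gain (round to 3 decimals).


H(parent) = 0.8936. H(left) = 0.6840, H(right) = 0.9641. Weighted = (11/29)*0.6840 + (18/29)*0.9641 = 0.8579. IG = 0.8936 - 0.8579 = 0.0357, which rounds to 0.036.

0.036


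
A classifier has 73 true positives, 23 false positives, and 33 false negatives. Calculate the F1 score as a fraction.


Precision = 73/96 = 73/96. Recall = 73/106 = 73/106. F1 = 2*P*R/(P+R) = 73/101.

73/101


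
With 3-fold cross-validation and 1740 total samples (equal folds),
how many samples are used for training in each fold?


Each validation fold has 1740/3 = 580 samples. Training set = 1740 - 580 = 1160.

1160


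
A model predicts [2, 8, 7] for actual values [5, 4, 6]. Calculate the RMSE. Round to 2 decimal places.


MSE = 8.6667. RMSE = sqrt(8.6667) = 2.94.

2.94


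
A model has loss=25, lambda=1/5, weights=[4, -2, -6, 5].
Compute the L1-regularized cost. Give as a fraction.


L1 norm = sum(|w|) = 17. J = 25 + 1/5 * 17 = 142/5.

142/5


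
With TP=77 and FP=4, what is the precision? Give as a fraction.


Precision = TP / (TP + FP) = 77 / 81 = 77/81.

77/81


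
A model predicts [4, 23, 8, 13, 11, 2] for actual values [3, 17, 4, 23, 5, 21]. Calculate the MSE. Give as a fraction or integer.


MSE = (1/6) * ((3-4)^2=1 + (17-23)^2=36 + (4-8)^2=16 + (23-13)^2=100 + (5-11)^2=36 + (21-2)^2=361). Sum = 550. MSE = 275/3.

275/3


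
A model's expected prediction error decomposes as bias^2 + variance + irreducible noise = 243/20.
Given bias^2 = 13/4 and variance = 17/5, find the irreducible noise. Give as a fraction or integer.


Total error = bias^2 + variance + irreducible noise. So irreducible noise = 243/20 - 13/4 - 17/5 = 11/2.

11/2


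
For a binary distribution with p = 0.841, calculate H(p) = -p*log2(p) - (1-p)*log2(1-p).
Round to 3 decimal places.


H = -0.841*log2(0.841) - 0.159*log2(0.159) = 0.632.

0.632


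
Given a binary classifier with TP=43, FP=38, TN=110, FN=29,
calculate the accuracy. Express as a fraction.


Accuracy = (TP + TN) / (TP + TN + FP + FN) = (43 + 110) / 220 = 153/220.

153/220


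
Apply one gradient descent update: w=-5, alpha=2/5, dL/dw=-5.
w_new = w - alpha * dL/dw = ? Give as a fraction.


w_new = -5 - 2/5 * -5 = -5 - -2 = -3.

-3


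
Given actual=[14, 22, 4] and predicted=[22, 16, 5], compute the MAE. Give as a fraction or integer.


MAE = (1/3) * (|14-22|=8 + |22-16|=6 + |4-5|=1). Sum = 15. MAE = 5.

5


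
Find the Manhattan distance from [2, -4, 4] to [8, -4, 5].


d = sum of absolute differences: |2-8|=6 + |-4--4|=0 + |4-5|=1 = 7.

7


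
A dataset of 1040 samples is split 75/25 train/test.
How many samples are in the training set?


Test set = 1040 * 25% = 260. Training set = 1040 - 260 = 780.

780


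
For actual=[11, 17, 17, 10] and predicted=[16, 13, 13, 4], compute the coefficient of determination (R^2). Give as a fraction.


Mean(y) = 55/4. SS_res = 93. SS_tot = 171/4. R^2 = 1 - 93/(171/4) = -67/57.

-67/57


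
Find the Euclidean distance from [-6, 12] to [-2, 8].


d = sqrt(sum of squared differences). (-6--2)^2=16, (12-8)^2=16. Sum = 32.

sqrt(32)


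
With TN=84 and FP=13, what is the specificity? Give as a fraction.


Specificity = TN / (TN + FP) = 84 / 97 = 84/97.

84/97


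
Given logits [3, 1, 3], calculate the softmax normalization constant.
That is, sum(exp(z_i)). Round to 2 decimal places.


Denom = e^3=20.0855 + e^1=2.7183 + e^3=20.0855. Sum = 42.8893, which rounds to 42.89.

42.89


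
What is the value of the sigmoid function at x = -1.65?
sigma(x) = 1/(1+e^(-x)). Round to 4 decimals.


sigma(-1.65) = 1/(1+e^(1.65)) = 1/(1+5.206980) = 1/6.206980 = 0.1611.

0.1611


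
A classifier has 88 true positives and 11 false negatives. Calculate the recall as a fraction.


Recall = TP / (TP + FN) = 88 / 99 = 8/9.

8/9


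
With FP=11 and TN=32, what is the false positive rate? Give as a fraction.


FPR = FP / (FP + TN) = 11 / 43 = 11/43.

11/43


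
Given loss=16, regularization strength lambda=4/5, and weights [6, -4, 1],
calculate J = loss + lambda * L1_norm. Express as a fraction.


L1 norm = sum(|w|) = 11. J = 16 + 4/5 * 11 = 124/5.

124/5


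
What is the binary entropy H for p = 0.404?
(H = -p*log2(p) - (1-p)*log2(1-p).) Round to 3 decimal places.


H = -0.404*log2(0.404) - 0.596*log2(0.596) = 0.973.

0.973


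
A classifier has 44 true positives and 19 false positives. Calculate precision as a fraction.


Precision = TP / (TP + FP) = 44 / 63 = 44/63.

44/63


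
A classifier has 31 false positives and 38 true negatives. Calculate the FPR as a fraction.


FPR = FP / (FP + TN) = 31 / 69 = 31/69.

31/69


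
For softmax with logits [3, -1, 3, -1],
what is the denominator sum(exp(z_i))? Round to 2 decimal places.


Denom = e^3=20.0855 + e^-1=0.3679 + e^3=20.0855 + e^-1=0.3679. Sum = 40.9068, which rounds to 40.91.

40.91


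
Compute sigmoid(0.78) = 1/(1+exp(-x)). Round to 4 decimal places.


sigma(0.78) = 1/(1+e^(-0.78)) = 1/(1+0.458406) = 1/1.458406 = 0.6857.

0.6857


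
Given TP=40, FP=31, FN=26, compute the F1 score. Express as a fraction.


Precision = 40/71 = 40/71. Recall = 40/66 = 20/33. F1 = 2*P*R/(P+R) = 80/137.

80/137


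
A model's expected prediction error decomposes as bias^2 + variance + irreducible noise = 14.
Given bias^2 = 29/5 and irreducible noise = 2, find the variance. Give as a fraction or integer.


Total error = bias^2 + variance + irreducible noise. So variance = 14 - 29/5 - 2 = 31/5.

31/5


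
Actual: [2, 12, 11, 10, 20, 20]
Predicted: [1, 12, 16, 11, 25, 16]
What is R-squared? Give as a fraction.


Mean(y) = 25/2. SS_res = 68. SS_tot = 463/2. R^2 = 1 - 68/(463/2) = 327/463.

327/463


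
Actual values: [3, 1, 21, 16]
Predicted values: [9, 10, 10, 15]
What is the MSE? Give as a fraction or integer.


MSE = (1/4) * ((3-9)^2=36 + (1-10)^2=81 + (21-10)^2=121 + (16-15)^2=1). Sum = 239. MSE = 239/4.

239/4


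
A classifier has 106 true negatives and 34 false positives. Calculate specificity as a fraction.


Specificity = TN / (TN + FP) = 106 / 140 = 53/70.

53/70


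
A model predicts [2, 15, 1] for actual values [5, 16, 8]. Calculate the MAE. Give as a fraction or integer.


MAE = (1/3) * (|5-2|=3 + |16-15|=1 + |8-1|=7). Sum = 11. MAE = 11/3.

11/3


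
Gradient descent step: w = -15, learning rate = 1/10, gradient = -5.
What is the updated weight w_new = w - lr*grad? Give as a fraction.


w_new = -15 - 1/10 * -5 = -15 - -1/2 = -29/2.

-29/2


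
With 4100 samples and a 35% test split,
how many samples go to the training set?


Test set = 4100 * 35% = 1435. Training set = 4100 - 1435 = 2665.

2665


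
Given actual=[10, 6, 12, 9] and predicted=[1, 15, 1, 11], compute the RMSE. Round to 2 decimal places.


MSE = 71.7500. RMSE = sqrt(71.7500) = 8.47.

8.47


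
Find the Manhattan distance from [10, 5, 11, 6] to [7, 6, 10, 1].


d = sum of absolute differences: |10-7|=3 + |5-6|=1 + |11-10|=1 + |6-1|=5 = 10.

10


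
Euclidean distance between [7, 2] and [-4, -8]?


d = sqrt(sum of squared differences). (7--4)^2=121, (2--8)^2=100. Sum = 221.

sqrt(221)


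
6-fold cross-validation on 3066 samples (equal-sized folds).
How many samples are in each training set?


Each validation fold has 3066/6 = 511 samples. Training set = 3066 - 511 = 2555.

2555


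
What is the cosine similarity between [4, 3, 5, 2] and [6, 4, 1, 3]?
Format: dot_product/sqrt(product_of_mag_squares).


dot = 47. |a|^2 = 54, |b|^2 = 62. cos = 47/sqrt(3348).

47/sqrt(3348)


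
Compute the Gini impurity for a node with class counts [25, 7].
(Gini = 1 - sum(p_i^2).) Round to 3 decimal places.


Total = 32. Proportions: 25/32, 7/32. sum(p_i^2) = 0.6582. Gini = 1 - 0.6582 = 0.3418, which rounds to 0.342.

0.342


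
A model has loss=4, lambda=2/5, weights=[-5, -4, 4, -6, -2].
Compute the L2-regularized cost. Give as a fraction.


L2 sq norm = sum(w^2) = 97. J = 4 + 2/5 * 97 = 214/5.

214/5


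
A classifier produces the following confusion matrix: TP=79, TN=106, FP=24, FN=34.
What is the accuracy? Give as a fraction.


Accuracy = (TP + TN) / (TP + TN + FP + FN) = (79 + 106) / 243 = 185/243.

185/243


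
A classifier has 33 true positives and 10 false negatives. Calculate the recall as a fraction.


Recall = TP / (TP + FN) = 33 / 43 = 33/43.

33/43


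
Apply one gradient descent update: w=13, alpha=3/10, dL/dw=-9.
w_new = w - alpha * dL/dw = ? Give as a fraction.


w_new = 13 - 3/10 * -9 = 13 - -27/10 = 157/10.

157/10


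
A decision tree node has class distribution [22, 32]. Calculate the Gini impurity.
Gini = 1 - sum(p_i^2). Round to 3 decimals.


Total = 54. Proportions: 22/54, 32/54. sum(p_i^2) = 0.5171. Gini = 1 - 0.5171 = 0.4829, which rounds to 0.483.

0.483


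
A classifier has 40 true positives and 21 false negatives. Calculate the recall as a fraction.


Recall = TP / (TP + FN) = 40 / 61 = 40/61.

40/61


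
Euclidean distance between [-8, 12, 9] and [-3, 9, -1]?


d = sqrt(sum of squared differences). (-8--3)^2=25, (12-9)^2=9, (9--1)^2=100. Sum = 134.

sqrt(134)


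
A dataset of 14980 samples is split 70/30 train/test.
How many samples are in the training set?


Test set = 14980 * 30% = 4494. Training set = 14980 - 4494 = 10486.

10486


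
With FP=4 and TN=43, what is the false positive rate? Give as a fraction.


FPR = FP / (FP + TN) = 4 / 47 = 4/47.

4/47


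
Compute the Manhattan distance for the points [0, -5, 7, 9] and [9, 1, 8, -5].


d = sum of absolute differences: |0-9|=9 + |-5-1|=6 + |7-8|=1 + |9--5|=14 = 30.

30


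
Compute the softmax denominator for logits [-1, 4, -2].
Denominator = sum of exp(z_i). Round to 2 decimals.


Denom = e^-1=0.3679 + e^4=54.5982 + e^-2=0.1353. Sum = 55.1014, which rounds to 55.10.

55.10


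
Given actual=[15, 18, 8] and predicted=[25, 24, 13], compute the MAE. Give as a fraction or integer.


MAE = (1/3) * (|15-25|=10 + |18-24|=6 + |8-13|=5). Sum = 21. MAE = 7.

7


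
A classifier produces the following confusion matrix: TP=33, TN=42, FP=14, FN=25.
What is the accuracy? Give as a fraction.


Accuracy = (TP + TN) / (TP + TN + FP + FN) = (33 + 42) / 114 = 25/38.

25/38


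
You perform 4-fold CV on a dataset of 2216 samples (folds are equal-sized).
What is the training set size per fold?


Each validation fold has 2216/4 = 554 samples. Training set = 2216 - 554 = 1662.

1662


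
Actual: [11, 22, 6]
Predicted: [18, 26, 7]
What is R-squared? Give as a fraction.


Mean(y) = 13. SS_res = 66. SS_tot = 134. R^2 = 1 - 66/(134) = 34/67.

34/67


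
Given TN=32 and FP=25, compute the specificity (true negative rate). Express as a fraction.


Specificity = TN / (TN + FP) = 32 / 57 = 32/57.

32/57


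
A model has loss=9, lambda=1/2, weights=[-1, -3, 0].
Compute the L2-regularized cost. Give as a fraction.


L2 sq norm = sum(w^2) = 10. J = 9 + 1/2 * 10 = 14.

14


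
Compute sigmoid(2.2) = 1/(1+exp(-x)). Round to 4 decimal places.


sigma(2.2) = 1/(1+e^(-2.2)) = 1/(1+0.110803) = 1/1.110803 = 0.9002.

0.9002


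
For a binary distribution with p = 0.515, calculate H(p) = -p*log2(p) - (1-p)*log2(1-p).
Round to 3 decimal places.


H = -0.515*log2(0.515) - 0.485*log2(0.485) = 0.999.

0.999


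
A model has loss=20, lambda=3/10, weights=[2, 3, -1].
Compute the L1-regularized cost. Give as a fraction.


L1 norm = sum(|w|) = 6. J = 20 + 3/10 * 6 = 109/5.

109/5


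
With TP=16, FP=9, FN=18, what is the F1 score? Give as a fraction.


Precision = 16/25 = 16/25. Recall = 16/34 = 8/17. F1 = 2*P*R/(P+R) = 32/59.

32/59


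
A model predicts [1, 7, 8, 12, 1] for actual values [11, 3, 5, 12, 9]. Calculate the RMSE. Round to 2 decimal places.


MSE = 37.8000. RMSE = sqrt(37.8000) = 6.15.

6.15


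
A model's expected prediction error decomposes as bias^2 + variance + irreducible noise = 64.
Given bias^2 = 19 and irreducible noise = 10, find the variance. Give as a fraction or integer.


Total error = bias^2 + variance + irreducible noise. So variance = 64 - 19 - 10 = 35.

35


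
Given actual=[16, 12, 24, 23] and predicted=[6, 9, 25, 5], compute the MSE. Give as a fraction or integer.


MSE = (1/4) * ((16-6)^2=100 + (12-9)^2=9 + (24-25)^2=1 + (23-5)^2=324). Sum = 434. MSE = 217/2.

217/2


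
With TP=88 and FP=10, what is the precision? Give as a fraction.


Precision = TP / (TP + FP) = 88 / 98 = 44/49.

44/49


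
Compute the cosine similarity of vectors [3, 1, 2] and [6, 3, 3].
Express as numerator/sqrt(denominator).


dot = 27. |a|^2 = 14, |b|^2 = 54. cos = 27/sqrt(756).

27/sqrt(756)


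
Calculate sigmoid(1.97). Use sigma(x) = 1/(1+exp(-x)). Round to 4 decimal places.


sigma(1.97) = 1/(1+e^(-1.97)) = 1/(1+0.139457) = 1/1.139457 = 0.8776.

0.8776


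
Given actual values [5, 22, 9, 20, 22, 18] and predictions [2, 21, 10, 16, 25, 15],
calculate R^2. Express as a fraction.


Mean(y) = 16. SS_res = 45. SS_tot = 262. R^2 = 1 - 45/(262) = 217/262.

217/262


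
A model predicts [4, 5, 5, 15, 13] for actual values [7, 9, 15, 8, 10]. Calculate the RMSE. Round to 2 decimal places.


MSE = 36.6000. RMSE = sqrt(36.6000) = 6.05.

6.05


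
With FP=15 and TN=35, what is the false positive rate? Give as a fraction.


FPR = FP / (FP + TN) = 15 / 50 = 3/10.

3/10


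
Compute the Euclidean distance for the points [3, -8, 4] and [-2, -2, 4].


d = sqrt(sum of squared differences). (3--2)^2=25, (-8--2)^2=36, (4-4)^2=0. Sum = 61.

sqrt(61)


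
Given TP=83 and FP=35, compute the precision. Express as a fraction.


Precision = TP / (TP + FP) = 83 / 118 = 83/118.

83/118


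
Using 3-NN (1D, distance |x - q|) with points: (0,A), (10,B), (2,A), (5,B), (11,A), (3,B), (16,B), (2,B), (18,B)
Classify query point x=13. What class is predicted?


Distances: |0-13|=13, |10-13|=3, |2-13|=11, |5-13|=8, |11-13|=2, |3-13|=10, |16-13|=3, |2-13|=11, |18-13|=5. 3 nearest: (11,A), (10,B), (16,B). Counts: {'A': 1, 'B': 2}. Majority class: B.

B


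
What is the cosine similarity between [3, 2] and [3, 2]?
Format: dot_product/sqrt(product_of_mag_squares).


dot = 13. |a|^2 = 13, |b|^2 = 13. cos = 13/sqrt(169).

13/sqrt(169)


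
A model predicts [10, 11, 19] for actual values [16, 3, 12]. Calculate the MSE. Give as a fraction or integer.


MSE = (1/3) * ((16-10)^2=36 + (3-11)^2=64 + (12-19)^2=49). Sum = 149. MSE = 149/3.

149/3


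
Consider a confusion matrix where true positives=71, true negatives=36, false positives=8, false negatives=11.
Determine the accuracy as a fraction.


Accuracy = (TP + TN) / (TP + TN + FP + FN) = (71 + 36) / 126 = 107/126.

107/126


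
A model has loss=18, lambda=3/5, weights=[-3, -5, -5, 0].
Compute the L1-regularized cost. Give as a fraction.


L1 norm = sum(|w|) = 13. J = 18 + 3/5 * 13 = 129/5.

129/5


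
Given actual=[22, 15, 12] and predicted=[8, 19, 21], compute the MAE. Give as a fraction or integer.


MAE = (1/3) * (|22-8|=14 + |15-19|=4 + |12-21|=9). Sum = 27. MAE = 9.

9


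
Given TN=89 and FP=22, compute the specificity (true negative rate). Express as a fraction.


Specificity = TN / (TN + FP) = 89 / 111 = 89/111.

89/111


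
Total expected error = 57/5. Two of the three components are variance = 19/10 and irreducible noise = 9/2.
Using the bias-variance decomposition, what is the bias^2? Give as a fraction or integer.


Total error = bias^2 + variance + irreducible noise. So bias^2 = 57/5 - 19/10 - 9/2 = 5.

5


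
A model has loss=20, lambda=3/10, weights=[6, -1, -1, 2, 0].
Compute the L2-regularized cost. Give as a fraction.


L2 sq norm = sum(w^2) = 42. J = 20 + 3/10 * 42 = 163/5.

163/5


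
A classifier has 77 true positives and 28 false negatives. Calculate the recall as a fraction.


Recall = TP / (TP + FN) = 77 / 105 = 11/15.

11/15


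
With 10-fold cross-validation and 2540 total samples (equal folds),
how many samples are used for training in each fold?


Each validation fold has 2540/10 = 254 samples. Training set = 2540 - 254 = 2286.

2286


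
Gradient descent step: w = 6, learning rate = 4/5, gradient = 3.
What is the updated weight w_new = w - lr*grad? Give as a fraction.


w_new = 6 - 4/5 * 3 = 6 - 12/5 = 18/5.

18/5


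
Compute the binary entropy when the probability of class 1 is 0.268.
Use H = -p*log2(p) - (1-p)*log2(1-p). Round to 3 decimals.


H = -0.268*log2(0.268) - 0.732*log2(0.732) = 0.839.

0.839


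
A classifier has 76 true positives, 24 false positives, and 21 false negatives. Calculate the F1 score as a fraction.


Precision = 76/100 = 19/25. Recall = 76/97 = 76/97. F1 = 2*P*R/(P+R) = 152/197.

152/197


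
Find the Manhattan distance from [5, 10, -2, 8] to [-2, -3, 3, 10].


d = sum of absolute differences: |5--2|=7 + |10--3|=13 + |-2-3|=5 + |8-10|=2 = 27.

27


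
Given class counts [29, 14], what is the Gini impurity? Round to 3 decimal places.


Total = 43. Proportions: 29/43, 14/43. sum(p_i^2) = 0.5608. Gini = 1 - 0.5608 = 0.4392, which rounds to 0.439.

0.439


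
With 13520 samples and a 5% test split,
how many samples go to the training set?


Test set = 13520 * 5% = 676. Training set = 13520 - 676 = 12844.

12844


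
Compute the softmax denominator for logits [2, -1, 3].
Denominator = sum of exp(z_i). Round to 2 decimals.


Denom = e^2=7.3891 + e^-1=0.3679 + e^3=20.0855. Sum = 27.8425, which rounds to 27.84.

27.84


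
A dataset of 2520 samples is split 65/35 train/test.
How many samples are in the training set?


Test set = 2520 * 35% = 882. Training set = 2520 - 882 = 1638.

1638


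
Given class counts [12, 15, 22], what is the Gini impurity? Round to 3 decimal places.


Total = 49. Proportions: 12/49, 15/49, 22/49. sum(p_i^2) = 0.3553. Gini = 1 - 0.3553 = 0.6447, which rounds to 0.645.

0.645


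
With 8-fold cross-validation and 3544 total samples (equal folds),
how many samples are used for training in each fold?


Each validation fold has 3544/8 = 443 samples. Training set = 3544 - 443 = 3101.

3101


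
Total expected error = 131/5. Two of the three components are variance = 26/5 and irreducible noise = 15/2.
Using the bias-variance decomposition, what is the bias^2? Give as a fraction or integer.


Total error = bias^2 + variance + irreducible noise. So bias^2 = 131/5 - 26/5 - 15/2 = 27/2.

27/2


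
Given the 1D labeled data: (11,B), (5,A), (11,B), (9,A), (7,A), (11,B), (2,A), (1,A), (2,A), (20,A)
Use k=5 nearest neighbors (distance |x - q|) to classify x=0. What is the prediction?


Distances: |11-0|=11, |5-0|=5, |11-0|=11, |9-0|=9, |7-0|=7, |11-0|=11, |2-0|=2, |1-0|=1, |2-0|=2, |20-0|=20. 5 nearest: (1,A), (2,A), (2,A), (5,A), (7,A). Counts: {'A': 5}. Majority class: A.

A


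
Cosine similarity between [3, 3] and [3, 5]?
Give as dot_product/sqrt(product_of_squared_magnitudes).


dot = 24. |a|^2 = 18, |b|^2 = 34. cos = 24/sqrt(612).

24/sqrt(612)


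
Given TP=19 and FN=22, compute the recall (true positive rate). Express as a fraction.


Recall = TP / (TP + FN) = 19 / 41 = 19/41.

19/41


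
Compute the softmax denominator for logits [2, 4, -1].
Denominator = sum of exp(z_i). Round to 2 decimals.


Denom = e^2=7.3891 + e^4=54.5982 + e^-1=0.3679. Sum = 62.3552, which rounds to 62.36.

62.36


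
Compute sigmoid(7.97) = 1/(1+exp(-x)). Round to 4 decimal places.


sigma(7.97) = 1/(1+e^(-7.97)) = 1/(1+0.000346) = 1/1.000346 = 0.9997.

0.9997


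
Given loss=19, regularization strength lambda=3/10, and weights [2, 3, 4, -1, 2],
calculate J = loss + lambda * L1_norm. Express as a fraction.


L1 norm = sum(|w|) = 12. J = 19 + 3/10 * 12 = 113/5.

113/5


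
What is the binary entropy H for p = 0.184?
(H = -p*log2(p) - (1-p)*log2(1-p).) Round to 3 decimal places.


H = -0.184*log2(0.184) - 0.816*log2(0.816) = 0.689.

0.689


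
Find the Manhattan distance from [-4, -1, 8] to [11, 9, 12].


d = sum of absolute differences: |-4-11|=15 + |-1-9|=10 + |8-12|=4 = 29.

29


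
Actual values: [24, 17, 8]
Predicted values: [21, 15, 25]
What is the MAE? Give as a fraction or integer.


MAE = (1/3) * (|24-21|=3 + |17-15|=2 + |8-25|=17). Sum = 22. MAE = 22/3.

22/3


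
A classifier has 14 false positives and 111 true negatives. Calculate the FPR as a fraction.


FPR = FP / (FP + TN) = 14 / 125 = 14/125.

14/125


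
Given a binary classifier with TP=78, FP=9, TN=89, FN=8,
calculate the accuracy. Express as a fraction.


Accuracy = (TP + TN) / (TP + TN + FP + FN) = (78 + 89) / 184 = 167/184.

167/184


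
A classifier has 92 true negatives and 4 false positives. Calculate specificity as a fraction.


Specificity = TN / (TN + FP) = 92 / 96 = 23/24.

23/24


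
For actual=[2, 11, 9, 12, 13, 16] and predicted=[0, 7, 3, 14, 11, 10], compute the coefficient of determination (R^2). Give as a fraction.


Mean(y) = 21/2. SS_res = 100. SS_tot = 227/2. R^2 = 1 - 100/(227/2) = 27/227.

27/227


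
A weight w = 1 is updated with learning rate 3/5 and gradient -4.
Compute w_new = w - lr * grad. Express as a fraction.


w_new = 1 - 3/5 * -4 = 1 - -12/5 = 17/5.

17/5


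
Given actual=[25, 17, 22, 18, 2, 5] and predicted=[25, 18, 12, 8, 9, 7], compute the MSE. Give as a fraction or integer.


MSE = (1/6) * ((25-25)^2=0 + (17-18)^2=1 + (22-12)^2=100 + (18-8)^2=100 + (2-9)^2=49 + (5-7)^2=4). Sum = 254. MSE = 127/3.

127/3


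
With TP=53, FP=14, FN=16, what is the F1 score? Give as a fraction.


Precision = 53/67 = 53/67. Recall = 53/69 = 53/69. F1 = 2*P*R/(P+R) = 53/68.

53/68


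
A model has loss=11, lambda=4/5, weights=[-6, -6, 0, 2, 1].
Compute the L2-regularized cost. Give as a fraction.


L2 sq norm = sum(w^2) = 77. J = 11 + 4/5 * 77 = 363/5.

363/5


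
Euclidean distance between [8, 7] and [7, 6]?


d = sqrt(sum of squared differences). (8-7)^2=1, (7-6)^2=1. Sum = 2.

sqrt(2)


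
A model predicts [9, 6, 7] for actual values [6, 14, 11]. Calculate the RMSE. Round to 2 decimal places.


MSE = 29.6667. RMSE = sqrt(29.6667) = 5.45.

5.45


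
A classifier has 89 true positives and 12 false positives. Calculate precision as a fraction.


Precision = TP / (TP + FP) = 89 / 101 = 89/101.

89/101


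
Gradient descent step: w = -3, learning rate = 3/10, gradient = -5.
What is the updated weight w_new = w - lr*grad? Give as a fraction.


w_new = -3 - 3/10 * -5 = -3 - -3/2 = -3/2.

-3/2


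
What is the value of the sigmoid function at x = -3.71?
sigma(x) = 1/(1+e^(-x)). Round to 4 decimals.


sigma(-3.71) = 1/(1+e^(3.71)) = 1/(1+40.853807) = 1/41.853807 = 0.0239.

0.0239


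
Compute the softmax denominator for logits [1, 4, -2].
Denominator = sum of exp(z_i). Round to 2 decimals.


Denom = e^1=2.7183 + e^4=54.5982 + e^-2=0.1353. Sum = 57.4518, which rounds to 57.45.

57.45


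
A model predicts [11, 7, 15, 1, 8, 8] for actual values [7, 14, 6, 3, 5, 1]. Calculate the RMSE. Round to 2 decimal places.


MSE = 34.6667. RMSE = sqrt(34.6667) = 5.89.

5.89


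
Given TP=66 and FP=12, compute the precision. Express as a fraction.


Precision = TP / (TP + FP) = 66 / 78 = 11/13.

11/13


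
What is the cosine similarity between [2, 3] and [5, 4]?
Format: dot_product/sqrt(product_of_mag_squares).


dot = 22. |a|^2 = 13, |b|^2 = 41. cos = 22/sqrt(533).

22/sqrt(533)


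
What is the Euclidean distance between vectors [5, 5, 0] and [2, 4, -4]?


d = sqrt(sum of squared differences). (5-2)^2=9, (5-4)^2=1, (0--4)^2=16. Sum = 26.

sqrt(26)


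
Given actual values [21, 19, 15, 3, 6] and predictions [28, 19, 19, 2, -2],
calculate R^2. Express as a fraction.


Mean(y) = 64/5. SS_res = 130. SS_tot = 1264/5. R^2 = 1 - 130/(1264/5) = 307/632.

307/632


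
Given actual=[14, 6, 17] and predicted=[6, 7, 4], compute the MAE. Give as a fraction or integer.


MAE = (1/3) * (|14-6|=8 + |6-7|=1 + |17-4|=13). Sum = 22. MAE = 22/3.

22/3


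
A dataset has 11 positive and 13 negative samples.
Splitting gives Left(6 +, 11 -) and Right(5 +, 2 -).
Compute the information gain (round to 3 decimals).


H(parent) = 0.9950. H(left) = 0.9367, H(right) = 0.8631. Weighted = (17/24)*0.9367 + (7/24)*0.8631 = 0.9152. IG = 0.9950 - 0.9152 = 0.0798, which rounds to 0.080.

0.080


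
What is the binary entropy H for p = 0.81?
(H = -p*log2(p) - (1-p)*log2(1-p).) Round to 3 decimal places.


H = -0.81*log2(0.81) - 0.19*log2(0.19) = 0.701.

0.701


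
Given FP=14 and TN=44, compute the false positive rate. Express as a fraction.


FPR = FP / (FP + TN) = 14 / 58 = 7/29.

7/29


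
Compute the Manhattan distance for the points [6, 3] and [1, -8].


d = sum of absolute differences: |6-1|=5 + |3--8|=11 = 16.

16


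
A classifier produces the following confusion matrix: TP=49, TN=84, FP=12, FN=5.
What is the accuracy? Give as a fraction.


Accuracy = (TP + TN) / (TP + TN + FP + FN) = (49 + 84) / 150 = 133/150.

133/150


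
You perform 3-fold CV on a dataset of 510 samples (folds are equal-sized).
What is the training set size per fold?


Each validation fold has 510/3 = 170 samples. Training set = 510 - 170 = 340.

340


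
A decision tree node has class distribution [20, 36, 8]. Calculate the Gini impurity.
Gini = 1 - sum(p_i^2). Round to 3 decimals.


Total = 64. Proportions: 20/64, 36/64, 8/64. sum(p_i^2) = 0.4297. Gini = 1 - 0.4297 = 0.5703, which rounds to 0.570.

0.570


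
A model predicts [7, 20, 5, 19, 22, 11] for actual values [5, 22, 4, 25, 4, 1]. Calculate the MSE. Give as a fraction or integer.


MSE = (1/6) * ((5-7)^2=4 + (22-20)^2=4 + (4-5)^2=1 + (25-19)^2=36 + (4-22)^2=324 + (1-11)^2=100). Sum = 469. MSE = 469/6.

469/6


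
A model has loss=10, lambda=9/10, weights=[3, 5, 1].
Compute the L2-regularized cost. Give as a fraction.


L2 sq norm = sum(w^2) = 35. J = 10 + 9/10 * 35 = 83/2.

83/2


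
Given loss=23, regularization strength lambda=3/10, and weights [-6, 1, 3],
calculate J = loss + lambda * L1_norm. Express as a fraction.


L1 norm = sum(|w|) = 10. J = 23 + 3/10 * 10 = 26.

26


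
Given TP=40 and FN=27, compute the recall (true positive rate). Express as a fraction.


Recall = TP / (TP + FN) = 40 / 67 = 40/67.

40/67


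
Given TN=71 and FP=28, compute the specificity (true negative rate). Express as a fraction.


Specificity = TN / (TN + FP) = 71 / 99 = 71/99.

71/99


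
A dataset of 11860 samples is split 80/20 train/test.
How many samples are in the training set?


Test set = 11860 * 20% = 2372. Training set = 11860 - 2372 = 9488.

9488


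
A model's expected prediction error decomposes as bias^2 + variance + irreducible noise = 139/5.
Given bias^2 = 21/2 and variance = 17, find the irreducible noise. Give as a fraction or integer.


Total error = bias^2 + variance + irreducible noise. So irreducible noise = 139/5 - 21/2 - 17 = 3/10.

3/10


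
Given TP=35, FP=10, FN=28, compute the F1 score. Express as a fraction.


Precision = 35/45 = 7/9. Recall = 35/63 = 5/9. F1 = 2*P*R/(P+R) = 35/54.

35/54


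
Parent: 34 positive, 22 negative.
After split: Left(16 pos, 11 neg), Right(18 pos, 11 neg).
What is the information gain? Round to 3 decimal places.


H(parent) = 0.9666. H(left) = 0.9751, H(right) = 0.9576. Weighted = (27/56)*0.9751 + (29/56)*0.9576 = 0.9660. IG = 0.9666 - 0.9660 = 0.0006, which rounds to 0.001.

0.001


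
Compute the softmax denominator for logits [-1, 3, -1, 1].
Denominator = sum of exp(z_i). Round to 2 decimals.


Denom = e^-1=0.3679 + e^3=20.0855 + e^-1=0.3679 + e^1=2.7183. Sum = 23.5396, which rounds to 23.54.

23.54


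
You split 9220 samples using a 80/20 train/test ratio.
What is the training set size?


Test set = 9220 * 20% = 1844. Training set = 9220 - 1844 = 7376.

7376


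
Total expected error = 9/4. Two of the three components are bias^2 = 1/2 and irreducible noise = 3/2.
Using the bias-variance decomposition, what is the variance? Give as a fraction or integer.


Total error = bias^2 + variance + irreducible noise. So variance = 9/4 - 1/2 - 3/2 = 1/4.

1/4


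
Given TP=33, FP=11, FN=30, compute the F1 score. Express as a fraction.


Precision = 33/44 = 3/4. Recall = 33/63 = 11/21. F1 = 2*P*R/(P+R) = 66/107.

66/107


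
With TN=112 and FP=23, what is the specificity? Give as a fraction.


Specificity = TN / (TN + FP) = 112 / 135 = 112/135.

112/135


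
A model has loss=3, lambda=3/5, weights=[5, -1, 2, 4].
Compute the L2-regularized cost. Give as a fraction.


L2 sq norm = sum(w^2) = 46. J = 3 + 3/5 * 46 = 153/5.

153/5


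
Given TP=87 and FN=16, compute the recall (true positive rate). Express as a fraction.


Recall = TP / (TP + FN) = 87 / 103 = 87/103.

87/103


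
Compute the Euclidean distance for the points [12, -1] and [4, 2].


d = sqrt(sum of squared differences). (12-4)^2=64, (-1-2)^2=9. Sum = 73.

sqrt(73)


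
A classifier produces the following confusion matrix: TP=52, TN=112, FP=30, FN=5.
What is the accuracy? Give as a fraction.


Accuracy = (TP + TN) / (TP + TN + FP + FN) = (52 + 112) / 199 = 164/199.

164/199


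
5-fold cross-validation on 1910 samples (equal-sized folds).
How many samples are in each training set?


Each validation fold has 1910/5 = 382 samples. Training set = 1910 - 382 = 1528.

1528


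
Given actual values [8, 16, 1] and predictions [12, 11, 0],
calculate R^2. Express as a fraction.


Mean(y) = 25/3. SS_res = 42. SS_tot = 338/3. R^2 = 1 - 42/(338/3) = 106/169.

106/169


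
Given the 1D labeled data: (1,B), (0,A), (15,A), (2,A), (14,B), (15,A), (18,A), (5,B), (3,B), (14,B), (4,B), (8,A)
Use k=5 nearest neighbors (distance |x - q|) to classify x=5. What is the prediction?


Distances: |1-5|=4, |0-5|=5, |15-5|=10, |2-5|=3, |14-5|=9, |15-5|=10, |18-5|=13, |5-5|=0, |3-5|=2, |14-5|=9, |4-5|=1, |8-5|=3. 5 nearest: (5,B), (4,B), (3,B), (2,A), (8,A). Counts: {'B': 3, 'A': 2}. Majority class: B.

B


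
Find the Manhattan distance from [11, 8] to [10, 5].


d = sum of absolute differences: |11-10|=1 + |8-5|=3 = 4.

4


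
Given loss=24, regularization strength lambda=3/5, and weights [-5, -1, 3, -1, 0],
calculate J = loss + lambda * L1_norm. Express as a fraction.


L1 norm = sum(|w|) = 10. J = 24 + 3/5 * 10 = 30.

30


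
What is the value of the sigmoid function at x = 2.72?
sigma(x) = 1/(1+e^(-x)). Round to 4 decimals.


sigma(2.72) = 1/(1+e^(-2.72)) = 1/(1+0.065875) = 1/1.065875 = 0.9382.

0.9382


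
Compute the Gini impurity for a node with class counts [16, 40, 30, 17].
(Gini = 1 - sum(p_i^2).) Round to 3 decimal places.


Total = 103. Proportions: 16/103, 40/103, 30/103, 17/103. sum(p_i^2) = 0.2870. Gini = 1 - 0.2870 = 0.7130, which rounds to 0.713.

0.713


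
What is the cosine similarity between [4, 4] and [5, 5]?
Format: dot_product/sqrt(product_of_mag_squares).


dot = 40. |a|^2 = 32, |b|^2 = 50. cos = 40/sqrt(1600).

40/sqrt(1600)


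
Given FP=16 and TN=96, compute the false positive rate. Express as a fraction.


FPR = FP / (FP + TN) = 16 / 112 = 1/7.

1/7


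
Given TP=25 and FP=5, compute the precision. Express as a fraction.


Precision = TP / (TP + FP) = 25 / 30 = 5/6.

5/6


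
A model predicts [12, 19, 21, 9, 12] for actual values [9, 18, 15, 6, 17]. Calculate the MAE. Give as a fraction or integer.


MAE = (1/5) * (|9-12|=3 + |18-19|=1 + |15-21|=6 + |6-9|=3 + |17-12|=5). Sum = 18. MAE = 18/5.

18/5


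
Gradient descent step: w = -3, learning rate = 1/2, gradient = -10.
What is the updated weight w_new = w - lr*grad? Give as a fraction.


w_new = -3 - 1/2 * -10 = -3 - -5 = 2.

2


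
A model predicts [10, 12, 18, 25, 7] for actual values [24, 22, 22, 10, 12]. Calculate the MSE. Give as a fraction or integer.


MSE = (1/5) * ((24-10)^2=196 + (22-12)^2=100 + (22-18)^2=16 + (10-25)^2=225 + (12-7)^2=25). Sum = 562. MSE = 562/5.

562/5


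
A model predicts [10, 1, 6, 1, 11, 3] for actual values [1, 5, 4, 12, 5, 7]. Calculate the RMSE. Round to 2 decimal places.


MSE = 45.6667. RMSE = sqrt(45.6667) = 6.76.

6.76


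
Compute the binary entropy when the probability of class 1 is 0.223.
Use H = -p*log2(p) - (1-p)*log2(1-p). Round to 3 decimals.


H = -0.223*log2(0.223) - 0.777*log2(0.777) = 0.766.

0.766


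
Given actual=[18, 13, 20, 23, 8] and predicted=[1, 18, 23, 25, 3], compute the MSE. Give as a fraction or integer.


MSE = (1/5) * ((18-1)^2=289 + (13-18)^2=25 + (20-23)^2=9 + (23-25)^2=4 + (8-3)^2=25). Sum = 352. MSE = 352/5.

352/5


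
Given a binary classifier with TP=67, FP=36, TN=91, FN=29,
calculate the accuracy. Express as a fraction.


Accuracy = (TP + TN) / (TP + TN + FP + FN) = (67 + 91) / 223 = 158/223.

158/223


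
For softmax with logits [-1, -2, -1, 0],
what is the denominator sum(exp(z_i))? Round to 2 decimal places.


Denom = e^-1=0.3679 + e^-2=0.1353 + e^-1=0.3679 + e^0=1.0000. Sum = 1.8711, which rounds to 1.87.

1.87


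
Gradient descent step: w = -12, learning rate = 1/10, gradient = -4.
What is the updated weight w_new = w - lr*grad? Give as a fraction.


w_new = -12 - 1/10 * -4 = -12 - -2/5 = -58/5.

-58/5


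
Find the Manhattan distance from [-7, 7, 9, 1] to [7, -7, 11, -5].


d = sum of absolute differences: |-7-7|=14 + |7--7|=14 + |9-11|=2 + |1--5|=6 = 36.

36


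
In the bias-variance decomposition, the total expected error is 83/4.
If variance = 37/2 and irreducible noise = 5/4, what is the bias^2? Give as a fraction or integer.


Total error = bias^2 + variance + irreducible noise. So bias^2 = 83/4 - 37/2 - 5/4 = 1.

1


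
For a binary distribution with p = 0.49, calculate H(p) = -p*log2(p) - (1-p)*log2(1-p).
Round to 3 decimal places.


H = -0.49*log2(0.49) - 0.51*log2(0.51) = 1.000.

1.000


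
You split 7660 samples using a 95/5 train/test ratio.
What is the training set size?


Test set = 7660 * 5% = 383. Training set = 7660 - 383 = 7277.

7277


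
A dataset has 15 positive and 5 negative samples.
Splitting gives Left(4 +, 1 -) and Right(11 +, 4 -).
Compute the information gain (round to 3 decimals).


H(parent) = 0.8113. H(left) = 0.7219, H(right) = 0.8366. Weighted = (5/20)*0.7219 + (15/20)*0.8366 = 0.8079. IG = 0.8113 - 0.8079 = 0.0034, which rounds to 0.003.

0.003


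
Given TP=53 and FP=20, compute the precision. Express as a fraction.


Precision = TP / (TP + FP) = 53 / 73 = 53/73.

53/73


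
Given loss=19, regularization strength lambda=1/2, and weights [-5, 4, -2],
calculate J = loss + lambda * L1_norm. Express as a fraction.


L1 norm = sum(|w|) = 11. J = 19 + 1/2 * 11 = 49/2.

49/2


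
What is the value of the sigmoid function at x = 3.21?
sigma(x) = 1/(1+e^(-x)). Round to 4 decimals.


sigma(3.21) = 1/(1+e^(-3.21)) = 1/(1+0.040357) = 1/1.040357 = 0.9612.

0.9612


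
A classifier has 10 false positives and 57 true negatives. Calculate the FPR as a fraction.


FPR = FP / (FP + TN) = 10 / 67 = 10/67.

10/67
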